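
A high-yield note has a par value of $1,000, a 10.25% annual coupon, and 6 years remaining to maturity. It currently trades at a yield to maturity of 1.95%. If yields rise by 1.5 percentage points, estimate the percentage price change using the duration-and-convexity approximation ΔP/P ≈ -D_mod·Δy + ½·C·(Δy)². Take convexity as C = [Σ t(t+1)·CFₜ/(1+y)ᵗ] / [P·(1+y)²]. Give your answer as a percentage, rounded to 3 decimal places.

With y = 0.0195:
  t   CF        PV=CF/(1+0.0195)^t    t·PV        t(t+1)·PV
  1       102.50       100.5395       100.5395         201.0790
  2       102.50        98.6165       197.2329         591.6988
  3       102.50        96.7302       290.1907       1,160.7626
  4       102.50        94.8801       379.5202       1,897.6012
  5       102.50        93.0653       465.3264       2,791.9586
  6     1,102.50       981.8728     5,891.2366      41,238.6565
  Σ                  1,465.7043     7,324.0464      47,881.7566
P = 1,465.7043; D_Mac = 4.99695 yrs; D_mod = 4.90137 yrs; C = 31.43035.
Duration effect: -4.90137 × (+0.015) = -0.073521
Convexity effect: 0.5 × 31.43035 × (0.015)² = +0.0035359
ΔP/P ≈ -0.073521 + 0.0035359 = -0.069985 = -6.9985%.

-6.998%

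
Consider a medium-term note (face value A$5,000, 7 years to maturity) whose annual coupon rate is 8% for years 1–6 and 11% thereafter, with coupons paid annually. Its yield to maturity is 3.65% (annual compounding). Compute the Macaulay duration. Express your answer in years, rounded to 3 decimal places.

5.813 years

Periodic yield y = 0.0365. Discount each cash flow and weight by its year:
  t   CF        PV=CF/(1+0.0365)^t    t·PV
  1       400.00       385.9141       385.9141
  2       400.00       372.3243       744.6486
  3       400.00       359.2130     1,077.6391
  4       400.00       346.5635     1,386.2538
  5       400.00       334.3593     1,671.7967
  6       400.00       322.5850     1,935.5099
  7     5,550.00     4,318.2506    30,227.7539
  Σ                  6,439.2098    37,429.5162
Price P = Σ PV = 6,439.2098.
Macaulay duration = Σ(t·PV) / P = 37,429.5162 / 6,439.2098 = 5.81275 years.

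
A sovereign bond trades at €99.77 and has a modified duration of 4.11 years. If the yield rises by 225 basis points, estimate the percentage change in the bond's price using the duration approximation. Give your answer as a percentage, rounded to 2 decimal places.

-9.25%

Duration approximation: ΔP/P ≈ -D_mod · Δy = -4.11 × (+0.0225) = -0.092475.
As a percentage: -9.2475%.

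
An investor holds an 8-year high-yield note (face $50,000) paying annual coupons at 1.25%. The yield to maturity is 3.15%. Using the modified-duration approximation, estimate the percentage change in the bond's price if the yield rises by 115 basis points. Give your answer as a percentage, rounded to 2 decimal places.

-8.51%

Periodic yield y = 0.0315. Modified duration first:
  t   CF        PV=CF/(1+0.0315)^t    t·PV
  1       625.00       605.9137       605.9137
  2       625.00       587.4103     1,174.8206
  3       625.00       569.4719     1,708.4158
  4       625.00       552.0814     2,208.3255
  5       625.00       535.2219     2,676.1094
  6       625.00       518.8772     3,113.2635
  7       625.00       503.0317     3,521.2222
  8    50,625.00    39,501.2808   316,010.2466
  Σ                 43,373.2890   331,018.3171
P = 43,373.2890; D_Mac = 7.63185 yrs; D_mod = 7.63185/(1+0.0315) = 7.39879 yrs.
ΔP/P ≈ -D_mod · Δy = -7.39879 × (+0.0115) = -0.085086 = -8.5086%.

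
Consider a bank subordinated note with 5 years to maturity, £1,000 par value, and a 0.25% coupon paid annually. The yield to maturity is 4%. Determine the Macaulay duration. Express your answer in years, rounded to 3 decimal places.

4.972 years

Periodic yield y = 0.04. Discount each cash flow and weight by its year:
  t   CF        PV=CF/(1+0.04)^t    t·PV
  1         2.50         2.4038         2.4038
  2         2.50         2.3114         4.6228
  3         2.50         2.2225         6.6675
  4         2.50         2.1370         8.5480
  5     1,002.50       823.9819     4,119.9096
  Σ                    833.0567     4,142.1518
Price P = Σ PV = 833.0567.
Macaulay duration = Σ(t·PV) / P = 4,142.1518 / 833.0567 = 4.97223 years.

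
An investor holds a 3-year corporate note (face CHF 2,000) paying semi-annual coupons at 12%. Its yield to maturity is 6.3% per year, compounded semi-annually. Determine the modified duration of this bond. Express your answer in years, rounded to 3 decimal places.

Periodic yield y = 0.0315. First find Macaulay duration:
  t   CF        PV=CF/(1+0.0315)^t    t·PV
  1       120.00       116.3354       116.3354
  2       120.00       112.7828       225.5656
  3       120.00       109.3386       328.0158
  4       120.00       105.9996       423.9985
  5       120.00       102.7626       513.8130
  6     2,120.00     1,760.0316    10,560.1896
  Σ                  2,307.2506    12,167.9179
P = 2,307.2506; Macaulay duration = 12,167.9179 / 2,307.2506 = 5.27377 half-year periods = 2.63689 years.
Modified duration = D_Mac / (1 + y) = 2.63689 / 1.0315 = 2.55636 years.

2.556 years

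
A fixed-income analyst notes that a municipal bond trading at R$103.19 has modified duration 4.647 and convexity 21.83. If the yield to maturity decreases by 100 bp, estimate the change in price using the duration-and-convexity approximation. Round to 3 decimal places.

+R$4.908

Duration effect: -D_mod·Δy = -4.647 × (-0.01) = +0.046470
Convexity effect: ½·C·(Δy)² = 0.5 × 21.83 × (-0.01)² = +0.0010915
ΔP/P ≈ +0.046470 + 0.0010915 = +0.0475615
ΔP ≈ 103.19 × (+0.0475615) = +4.907871185.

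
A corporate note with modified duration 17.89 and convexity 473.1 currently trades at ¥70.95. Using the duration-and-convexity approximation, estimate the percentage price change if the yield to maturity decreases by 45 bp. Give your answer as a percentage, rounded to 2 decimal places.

+8.53%

Duration effect: -D_mod·Δy = -17.89 × (-0.0045) = +0.080505
Convexity effect: ½·C·(Δy)² = 0.5 × 473.1 × (-0.0045)² = +0.0047901375
ΔP/P ≈ +0.080505 + 0.0047901375 = +0.0852951375
= +8.52951375%.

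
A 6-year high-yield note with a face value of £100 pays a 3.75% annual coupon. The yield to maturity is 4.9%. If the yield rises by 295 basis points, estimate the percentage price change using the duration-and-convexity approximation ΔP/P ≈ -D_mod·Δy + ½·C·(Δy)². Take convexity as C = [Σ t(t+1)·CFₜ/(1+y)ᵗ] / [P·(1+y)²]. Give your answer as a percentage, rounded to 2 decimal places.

-13.90%

With y = 0.049:
  t   CF        PV=CF/(1+0.049)^t    t·PV        t(t+1)·PV
  1         3.75         3.5748         3.5748           7.1497
  2         3.75         3.4078         6.8157          20.4471
  3         3.75         3.2487         9.7460          38.9840
  4         3.75         3.0969        12.3877          61.9383
  5         3.75         2.9523        14.7613          88.5676
  6       103.75        77.8637       467.1823       3,270.2764
  Σ                     94.1442       514.4678       3,487.3631
P = 94.1442; D_Mac = 5.46468 yrs; D_mod = 5.20942 yrs; C = 33.66297.
Duration effect: -5.20942 × (+0.0295) = -0.153678
Convexity effect: 0.5 × 33.66297 × (0.0295)² = +0.0146476
ΔP/P ≈ -0.153678 + 0.0146476 = -0.139030 = -13.9030%.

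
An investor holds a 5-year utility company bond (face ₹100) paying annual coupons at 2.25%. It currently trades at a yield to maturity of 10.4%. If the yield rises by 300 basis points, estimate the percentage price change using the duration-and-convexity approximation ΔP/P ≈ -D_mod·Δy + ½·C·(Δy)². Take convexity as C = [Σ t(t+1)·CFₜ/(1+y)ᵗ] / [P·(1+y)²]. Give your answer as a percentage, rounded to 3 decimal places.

-11.831%

With y = 0.104:
  t   CF        PV=CF/(1+0.104)^t    t·PV        t(t+1)·PV
  1         2.25         2.0380         2.0380           4.0761
  2         2.25         1.8461         3.6921          11.0763
  3         2.25         1.6722         5.0165          20.0658
  4         2.25         1.5146         6.0585          30.2926
  5       102.25        62.3473       311.7367       1,870.4203
  Σ                     69.4182       328.5418       1,935.9311
P = 69.4182; D_Mac = 4.73279 yrs; D_mod = 4.28695 yrs; C = 22.88117.
Duration effect: -4.28695 × (+0.03) = -0.128608
Convexity effect: 0.5 × 22.88117 × (0.03)² = +0.0102965
ΔP/P ≈ -0.128608 + 0.0102965 = -0.118312 = -11.8312%.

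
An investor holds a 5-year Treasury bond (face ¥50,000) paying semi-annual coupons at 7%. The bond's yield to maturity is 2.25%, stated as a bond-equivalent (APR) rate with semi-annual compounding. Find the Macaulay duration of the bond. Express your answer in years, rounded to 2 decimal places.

4.38 years

Periodic yield y = 0.01125. Discount each cash flow and weight by its period:
  t   CF        PV=CF/(1+0.01125)^t    t·PV
  1     1,750.00     1,730.5315     1,730.5315
  2     1,750.00     1,711.2796     3,422.5592
  3     1,750.00     1,692.2419     5,076.7257
  4     1,750.00     1,673.4160     6,693.6639
  5     1,750.00     1,654.7995     8,273.9974
  6     1,750.00     1,636.3901     9,818.3405
  7     1,750.00     1,618.1855    11,327.2985
  8     1,750.00     1,600.1834    12,801.4675
  9     1,750.00     1,582.3816    14,241.4348
  10   51,750.00    46,272.7178   462,727.1776
  Σ                 61,172.1269   536,113.1968
Price P = Σ PV = 61,172.1269.
Macaulay duration = Σ(t·PV) / P = 536,113.1968 / 61,172.1269 = 8.76401 half-year periods.
In years: 8.76401 / 2 = 4.38201 years.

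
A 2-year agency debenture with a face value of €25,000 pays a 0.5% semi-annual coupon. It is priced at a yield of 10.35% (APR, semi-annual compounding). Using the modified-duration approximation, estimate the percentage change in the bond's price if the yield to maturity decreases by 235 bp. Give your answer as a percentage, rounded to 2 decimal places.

Periodic yield y = 0.05175. Modified duration first:
  t   CF        PV=CF/(1+0.05175)^t    t·PV
  1        62.50        59.4248        59.4248
  2        62.50        56.5008       113.0017
  3        62.50        53.7208       161.1624
  4    25,062.50    20,482.0917    81,928.3670
  Σ                 20,651.7382    82,261.9559
P = 20,651.7382; D_Mac = 3.98329 half-year periods = 1.99165 yrs; D_mod = 1.99165/(1+0.05175) = 1.89365 yrs.
ΔP/P ≈ -D_mod · Δy = -1.89365 × (-0.0235) = +0.044501 = +4.4501%.

+4.45%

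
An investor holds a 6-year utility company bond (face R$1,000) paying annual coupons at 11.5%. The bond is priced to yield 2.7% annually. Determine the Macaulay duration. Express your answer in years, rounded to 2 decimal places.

Periodic yield y = 0.027. Discount each cash flow and weight by its year:
  t   CF        PV=CF/(1+0.027)^t    t·PV
  1       115.00       111.9766       111.9766
  2       115.00       109.0327       218.0655
  3       115.00       106.1663       318.4988
  4       115.00       103.3751       413.5005
  5       115.00       100.6574       503.2869
  6     1,115.00       950.2813     5,701.6881
  Σ                  1,481.4895     7,267.0164
Price P = Σ PV = 1,481.4895.
Macaulay duration = Σ(t·PV) / P = 7,267.0164 / 1,481.4895 = 4.90521 years.

4.91 years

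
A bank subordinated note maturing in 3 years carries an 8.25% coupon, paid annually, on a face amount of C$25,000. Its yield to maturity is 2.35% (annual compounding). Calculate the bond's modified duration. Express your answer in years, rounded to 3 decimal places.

2.731 years

Periodic yield y = 0.0235. First find Macaulay duration:
  t   CF        PV=CF/(1+0.0235)^t    t·PV
  1     2,062.50     2,015.1441     2,015.1441
  2     2,062.50     1,968.8755     3,937.7511
  3    27,062.50    25,240.8731    75,722.6192
  Σ                 29,224.8927    81,675.5144
P = 29,224.8927; Macaulay duration = 81,675.5144 / 29,224.8927 = 2.79472 years.
Modified duration = D_Mac / (1 + y) = 2.79472 / 1.0235 = 2.73056 years.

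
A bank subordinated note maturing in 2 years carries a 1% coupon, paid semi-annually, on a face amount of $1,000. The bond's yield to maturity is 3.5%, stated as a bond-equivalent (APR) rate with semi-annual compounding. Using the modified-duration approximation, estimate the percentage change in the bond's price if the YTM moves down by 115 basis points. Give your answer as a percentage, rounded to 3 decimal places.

Periodic yield y = 0.0175. Modified duration first:
  t   CF        PV=CF/(1+0.0175)^t    t·PV
  1         5.00         4.9140         4.9140
  2         5.00         4.8295         9.6590
  3         5.00         4.7464        14.2393
  4     1,005.00       937.6233     3,750.4932
  Σ                    952.1132     3,779.3055
P = 952.1132; D_Mac = 3.96939 half-year periods = 1.98469 yrs; D_mod = 1.98469/(1+0.0175) = 1.95056 yrs.
ΔP/P ≈ -D_mod · Δy = -1.95056 × (-0.0115) = +0.022431 = +2.2431%.

+2.243%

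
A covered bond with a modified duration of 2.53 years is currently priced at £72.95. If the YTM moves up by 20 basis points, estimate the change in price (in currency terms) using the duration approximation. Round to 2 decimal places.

Duration approximation: ΔP/P ≈ -D_mod · Δy = -2.53 × (+0.002) = -0.005060.
ΔP ≈ 72.95 × (-0.005060) = -0.369127.

-£0.37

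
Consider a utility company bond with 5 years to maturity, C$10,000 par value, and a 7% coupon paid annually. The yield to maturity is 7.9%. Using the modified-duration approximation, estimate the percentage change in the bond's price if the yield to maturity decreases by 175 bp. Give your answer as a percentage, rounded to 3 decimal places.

Periodic yield y = 0.079. Modified duration first:
  t   CF        PV=CF/(1+0.079)^t    t·PV
  1       700.00       648.7488       648.7488
  2       700.00       601.2501     1,202.5002
  3       700.00       557.2290     1,671.6870
  4       700.00       516.4309     2,065.7238
  5    10,700.00     7,316.0481    36,580.2407
  Σ                  9,639.7070    42,168.9005
P = 9,639.7070; D_Mac = 4.37450 yrs; D_mod = 4.37450/(1+0.079) = 4.05422 yrs.
ΔP/P ≈ -D_mod · Δy = -4.05422 × (-0.0175) = +0.070949 = +7.0949%.

+7.095%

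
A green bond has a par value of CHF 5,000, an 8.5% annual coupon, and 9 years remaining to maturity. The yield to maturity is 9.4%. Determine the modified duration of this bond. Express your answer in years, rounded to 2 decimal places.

Periodic yield y = 0.094. First find Macaulay duration:
  t   CF        PV=CF/(1+0.094)^t    t·PV
  1       425.00       388.4826       388.4826
  2       425.00       355.1030       710.2059
  3       425.00       324.5914       973.7741
  4       425.00       296.7014     1,186.8057
  5       425.00       271.2079     1,356.0395
  6       425.00       247.9048     1,487.4290
  7       425.00       226.6041     1,586.2284
  8       425.00       207.1335     1,657.0680
  9     5,425.00     2,416.8174    21,751.3569
  Σ                  4,734.5461    31,097.3901
P = 4,734.5461; Macaulay duration = 31,097.3901 / 4,734.5461 = 6.56819 years.
Modified duration = D_Mac / (1 + y) = 6.56819 / 1.094 = 6.00383 years.

6.00 years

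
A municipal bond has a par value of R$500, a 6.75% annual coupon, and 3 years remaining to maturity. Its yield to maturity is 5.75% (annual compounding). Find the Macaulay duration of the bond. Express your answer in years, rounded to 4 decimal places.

Periodic yield y = 0.0575. Discount each cash flow and weight by its year:
  t   CF        PV=CF/(1+0.0575)^t    t·PV
  1        33.75        31.9149        31.9149
  2        33.75        30.1796        60.3591
  3       533.75       451.3327     1,353.9980
  Σ                    513.4271     1,446.2720
Price P = Σ PV = 513.4271.
Macaulay duration = Σ(t·PV) / P = 1,446.2720 / 513.4271 = 2.81690 years.

2.8169 years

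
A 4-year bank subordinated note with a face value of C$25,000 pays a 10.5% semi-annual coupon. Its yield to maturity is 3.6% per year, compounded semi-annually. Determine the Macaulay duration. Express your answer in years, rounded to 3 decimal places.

Periodic yield y = 0.018. Discount each cash flow and weight by its period:
  t   CF        PV=CF/(1+0.018)^t    t·PV
  1     1,312.50     1,289.2927     1,289.2927
  2     1,312.50     1,266.4958     2,532.9916
  3     1,312.50     1,244.1020     3,732.3059
  4     1,312.50     1,222.1041     4,888.4164
  5     1,312.50     1,200.4952     6,002.4759
  6     1,312.50     1,179.2684     7,075.6101
  7     1,312.50     1,158.4169     8,108.9180
  8    26,312.50    22,812.8681   182,502.9447
  Σ                 31,373.0431   216,132.9553
Price P = Σ PV = 31,373.0431.
Macaulay duration = Σ(t·PV) / P = 216,132.9553 / 31,373.0431 = 6.88913 half-year periods.
In years: 6.88913 / 2 = 3.44456 years.

3.445 years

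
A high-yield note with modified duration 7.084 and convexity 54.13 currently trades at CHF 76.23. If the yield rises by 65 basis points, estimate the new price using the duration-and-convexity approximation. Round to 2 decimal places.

Duration effect: -D_mod·Δy = -7.084 × (+0.0065) = -0.046046
Convexity effect: ½·C·(Δy)² = 0.5 × 54.13 × (0.0065)² = +0.00114349625
ΔP/P ≈ -0.046046 + 0.00114349625 = -0.04490250375
New price ≈ 76.23 × (1 - 0.04490250375) = 72.8070821391375.

CHF 72.81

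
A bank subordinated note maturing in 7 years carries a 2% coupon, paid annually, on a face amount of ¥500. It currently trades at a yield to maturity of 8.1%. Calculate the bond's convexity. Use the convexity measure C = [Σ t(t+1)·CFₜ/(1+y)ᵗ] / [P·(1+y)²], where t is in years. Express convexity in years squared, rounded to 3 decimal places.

With y = 0.081:
  t   CF        PV=CF/(1+0.081)^t    t·PV        t(t+1)·PV
  1        10.00         9.2507         9.2507          18.5014
  2        10.00         8.5575        17.1151          51.3452
  3        10.00         7.9163        23.7489          94.9957
  4        10.00         7.3231        29.2926         146.4628
  5        10.00         6.7744        33.8721         203.2323
  6        10.00         6.2668        37.6008         263.2056
  7       510.00       295.6585     2,069.6093      16,556.8741
  Σ                    341.7474     2,220.4894      17,334.6171
P = 341.7474.
Convexity = Σ t(t+1)·PV / [P·(1+y)²] = 17,334.6171 / (341.7474 × 1.168561) = 43.40679.

43.407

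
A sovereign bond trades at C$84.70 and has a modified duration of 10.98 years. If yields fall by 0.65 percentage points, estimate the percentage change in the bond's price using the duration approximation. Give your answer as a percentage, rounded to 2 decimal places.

Duration approximation: ΔP/P ≈ -D_mod · Δy = -10.98 × (-0.0065) = +0.071370.
As a percentage: +7.1370%.

+7.14%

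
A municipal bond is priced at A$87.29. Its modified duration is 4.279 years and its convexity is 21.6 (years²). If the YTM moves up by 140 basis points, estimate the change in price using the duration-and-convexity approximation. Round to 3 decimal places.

Duration effect: -D_mod·Δy = -4.279 × (+0.014) = -0.059906
Convexity effect: ½·C·(Δy)² = 0.5 × 21.6 × (0.014)² = +0.0021168
ΔP/P ≈ -0.059906 + 0.0021168 = -0.0577892
ΔP ≈ 87.29 × (-0.0577892) = -5.044419268.

-A$5.044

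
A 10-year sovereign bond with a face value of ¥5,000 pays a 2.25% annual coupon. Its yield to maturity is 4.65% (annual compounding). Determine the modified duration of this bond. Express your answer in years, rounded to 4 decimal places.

Periodic yield y = 0.0465. First find Macaulay duration:
  t   CF        PV=CF/(1+0.0465)^t    t·PV
  1       112.50       107.5012       107.5012
  2       112.50       102.7245       205.4490
  3       112.50        98.1601       294.4802
  4       112.50        93.7984       375.1937
  5       112.50        89.6306       448.1531
  6       112.50        85.6480       513.8879
  7       112.50        81.8423       572.8962
  8       112.50        78.2057       625.6460
  9       112.50        74.7308       672.5769
  10    5,112.50     3,245.1965    32,451.9647
  Σ                  4,057.4381    36,267.7488
P = 4,057.4381; Macaulay duration = 36,267.7488 / 4,057.4381 = 8.93858 years.
Modified duration = D_Mac / (1 + y) = 8.93858 / 1.0465 = 8.54141 years.

8.5414 years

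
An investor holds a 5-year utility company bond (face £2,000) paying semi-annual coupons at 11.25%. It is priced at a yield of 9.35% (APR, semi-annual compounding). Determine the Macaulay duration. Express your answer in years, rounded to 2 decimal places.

4.00 years

Periodic yield y = 0.04675. Discount each cash flow and weight by its period:
  t   CF        PV=CF/(1+0.04675)^t    t·PV
  1       112.50       107.4755       107.4755
  2       112.50       102.6754       205.3509
  3       112.50        98.0897       294.2692
  4       112.50        93.7089       374.8354
  5       112.50        89.5236       447.6181
  6       112.50        85.5253       513.1519
  7       112.50        81.7056       571.9391
  8       112.50        78.0564       624.4516
  9       112.50        74.5703       671.1326
  10    2,112.50     1,337.7255    13,377.2555
  Σ                  2,149.0564    17,187.4798
Price P = Σ PV = 2,149.0564.
Macaulay duration = Σ(t·PV) / P = 17,187.4798 / 2,149.0564 = 7.99769 half-year periods.
In years: 7.99769 / 2 = 3.99884 years.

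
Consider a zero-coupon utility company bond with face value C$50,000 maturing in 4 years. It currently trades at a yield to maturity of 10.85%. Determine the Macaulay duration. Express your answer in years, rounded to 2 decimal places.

4.00 years

A zero-coupon bond has a single cash flow at maturity, so its Macaulay duration equals its maturity: 4 years.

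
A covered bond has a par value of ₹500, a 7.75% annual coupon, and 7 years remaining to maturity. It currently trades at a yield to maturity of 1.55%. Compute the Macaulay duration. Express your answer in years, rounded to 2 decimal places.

5.89 years

Periodic yield y = 0.0155. Discount each cash flow and weight by its year:
  t   CF        PV=CF/(1+0.0155)^t    t·PV
  1        38.75        38.1585        38.1585
  2        38.75        37.5761        75.1522
  3        38.75        37.0026       111.0077
  4        38.75        36.4378       145.7511
  5        38.75        35.8816       179.4081
  6        38.75        35.3339       212.0037
  7       538.75       483.7576     3,386.3031
  Σ                    704.1482     4,147.7845
Price P = Σ PV = 704.1482.
Macaulay duration = Σ(t·PV) / P = 4,147.7845 / 704.1482 = 5.89050 years.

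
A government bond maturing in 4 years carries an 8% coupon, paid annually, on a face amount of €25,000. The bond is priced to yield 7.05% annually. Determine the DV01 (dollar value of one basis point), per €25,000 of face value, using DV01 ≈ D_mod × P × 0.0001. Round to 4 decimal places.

Periodic yield y = 0.0705.
  t   CF        PV=CF/(1+0.0705)^t    t·PV
  1     2,000.00     1,868.2858     1,868.2858
  2     2,000.00     1,745.2460     3,490.4920
  3     2,000.00     1,630.3092     4,890.9276
  4    27,000.00    20,559.7144    82,238.8576
  Σ                 25,803.5555    92,488.5631
P = 25,803.5555; D_Mac = 3.58433 yrs; D_mod = 3.34828 yrs.
DV01 ≈ 3.34828 × 25,803.5555 × 0.0001 = 8.639754.

€8.6398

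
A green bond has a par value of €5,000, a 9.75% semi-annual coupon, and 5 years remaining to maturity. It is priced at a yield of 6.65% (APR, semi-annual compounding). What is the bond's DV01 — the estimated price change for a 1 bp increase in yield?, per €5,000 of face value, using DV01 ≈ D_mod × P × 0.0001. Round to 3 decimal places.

€2.262

Periodic yield y = 0.03325.
  t   CF        PV=CF/(1+0.03325)^t    t·PV
  1       243.75       235.9061       235.9061
  2       243.75       228.3147       456.6293
  3       243.75       220.9675       662.9025
  4       243.75       213.8568       855.4270
  5       243.75       206.9748     1,034.8742
  6       243.75       200.3144     1,201.8863
  7       243.75       193.8683     1,357.0779
  8       243.75       187.6296     1,501.0367
  9       243.75       181.5917     1,634.3249
  10    5,243.75     3,780.8360    37,808.3599
  Σ                  5,650.2598    46,748.4248
P = 5,650.2598; D_Mac = 8.27368 half-year periods = 4.13684 yrs; D_mod = 4.00372 yrs.
DV01 ≈ 4.00372 × 5,650.2598 × 0.0001 = 2.262203.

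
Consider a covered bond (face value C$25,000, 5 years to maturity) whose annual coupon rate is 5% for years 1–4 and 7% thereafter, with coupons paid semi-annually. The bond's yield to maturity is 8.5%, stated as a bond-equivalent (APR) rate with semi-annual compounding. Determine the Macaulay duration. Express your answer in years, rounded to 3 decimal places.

4.441 years

Periodic yield y = 0.0425. Discount each cash flow and weight by its period:
  t   CF        PV=CF/(1+0.0425)^t    t·PV
  1       625.00       599.5204       599.5204
  2       625.00       575.0795     1,150.1590
  3       625.00       551.6350     1,654.9050
  4       625.00       529.1463     2,116.5852
  5       625.00       507.5744     2,537.8719
  6       625.00       486.8819     2,921.2914
  7       625.00       467.0330     3,269.2310
  8       625.00       447.9933     3,583.9463
  9       875.00       601.6217     5,414.5951
  10   25,875.00    17,065.5277   170,655.2770
  Σ                 21,832.0132   193,903.3825
Price P = Σ PV = 21,832.0132.
Macaulay duration = Σ(t·PV) / P = 193,903.3825 / 21,832.0132 = 8.88161 half-year periods.
In years: 8.88161 / 2 = 4.44080 years.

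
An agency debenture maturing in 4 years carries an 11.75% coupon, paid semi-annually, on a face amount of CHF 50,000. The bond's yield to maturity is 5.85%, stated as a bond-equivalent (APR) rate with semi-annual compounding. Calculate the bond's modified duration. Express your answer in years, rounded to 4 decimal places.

Periodic yield y = 0.02925. First find Macaulay duration:
  t   CF        PV=CF/(1+0.02925)^t    t·PV
  1     2,937.50     2,854.0199     2,854.0199
  2     2,937.50     2,772.9122     5,545.8245
  3     2,937.50     2,694.1095     8,082.3286
  4     2,937.50     2,617.5463    10,470.1852
  5     2,937.50     2,543.1589    12,715.7945
  6     2,937.50     2,470.8855    14,825.3130
  7     2,937.50     2,400.6660    16,804.6622
  8    52,937.50    42,033.5841   336,268.6724
  Σ                 60,386.8825   407,566.8003
P = 60,386.8825; Macaulay duration = 407,566.8003 / 60,386.8825 = 6.74926 half-year periods = 3.37463 years.
Modified duration = D_Mac / (1 + y) = 3.37463 / 1.02925 = 3.27873 years.

3.2787 years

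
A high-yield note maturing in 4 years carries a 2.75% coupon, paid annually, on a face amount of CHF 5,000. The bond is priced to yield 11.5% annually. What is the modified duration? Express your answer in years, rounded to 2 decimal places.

3.42 years

Periodic yield y = 0.115. First find Macaulay duration:
  t   CF        PV=CF/(1+0.115)^t    t·PV
  1       137.50       123.3184       123.3184
  2       137.50       110.5994       221.1989
  3       137.50        99.1923       297.5770
  4     5,137.50     3,323.9338    13,295.7352
  Σ                  3,657.0440    13,937.8295
P = 3,657.0440; Macaulay duration = 13,937.8295 / 3,657.0440 = 3.81123 years.
Modified duration = D_Mac / (1 + y) = 3.81123 / 1.115 = 3.41814 years.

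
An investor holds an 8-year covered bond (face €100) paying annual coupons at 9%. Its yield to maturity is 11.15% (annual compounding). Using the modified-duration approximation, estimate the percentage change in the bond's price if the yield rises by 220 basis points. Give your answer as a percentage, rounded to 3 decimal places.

Periodic yield y = 0.1115. Modified duration first:
  t   CF        PV=CF/(1+0.1115)^t    t·PV
  1         9.00         8.0972         8.0972
  2         9.00         7.2849        14.5698
  3         9.00         6.5541        19.6623
  4         9.00         5.8966        23.5866
  5         9.00         5.3051        26.5256
  6         9.00         4.7729        28.6376
  7         9.00         4.2941        30.0590
  8       109.00        46.7898       374.3180
  Σ                     88.9948       525.4561
P = 88.9948; D_Mac = 5.90435 yrs; D_mod = 5.90435/(1+0.1115) = 5.31205 yrs.
ΔP/P ≈ -D_mod · Δy = -5.31205 × (+0.022) = -0.116865 = -11.6865%.

-11.687%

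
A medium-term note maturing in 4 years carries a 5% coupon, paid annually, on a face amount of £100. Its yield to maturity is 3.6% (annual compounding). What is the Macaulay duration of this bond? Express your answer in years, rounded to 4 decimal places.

Periodic yield y = 0.036. Discount each cash flow and weight by its year:
  t   CF        PV=CF/(1+0.036)^t    t·PV
  1         5.00         4.8263         4.8263
  2         5.00         4.6585         9.3171
  3         5.00         4.4967        13.4900
  4       105.00        91.1487       364.5946
  Σ                    105.1301       392.2280
Price P = Σ PV = 105.1301.
Macaulay duration = Σ(t·PV) / P = 392.2280 / 105.1301 = 3.73088 years.

3.7309 years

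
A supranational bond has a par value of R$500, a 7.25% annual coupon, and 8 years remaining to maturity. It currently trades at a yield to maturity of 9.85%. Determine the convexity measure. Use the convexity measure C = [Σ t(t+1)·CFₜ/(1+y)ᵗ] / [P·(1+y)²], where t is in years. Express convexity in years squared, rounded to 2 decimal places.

With y = 0.0985:
  t   CF        PV=CF/(1+0.0985)^t    t·PV        t(t+1)·PV
  1        36.25        32.9995        32.9995          65.9991
  2        36.25        30.0406        60.0811         180.2433
  3        36.25        27.3469        82.0406         328.1626
  4        36.25        24.8947        99.5790         497.8950
  5        36.25        22.6625       113.3125         679.8748
  6        36.25        20.6304       123.7824         866.4768
  7        36.25        18.7805       131.4636       1,051.7090
  8       536.25       252.9105     2,023.2838      18,209.5541
  Σ                    430.2656     2,666.5426      21,879.9148
P = 430.2656.
Convexity = Σ t(t+1)·PV / [P·(1+y)²] = 21,879.9148 / (430.2656 × 1.206702) = 42.14139.

42.14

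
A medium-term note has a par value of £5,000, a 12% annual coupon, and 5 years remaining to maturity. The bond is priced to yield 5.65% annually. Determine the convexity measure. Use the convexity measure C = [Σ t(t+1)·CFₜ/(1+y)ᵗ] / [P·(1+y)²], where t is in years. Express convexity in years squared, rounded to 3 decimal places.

20.842

With y = 0.0565:
  t   CF        PV=CF/(1+0.0565)^t    t·PV        t(t+1)·PV
  1       600.00       567.9129       567.9129       1,135.8258
  2       600.00       537.5418     1,075.0836       3,225.2508
  3       600.00       508.7949     1,526.3847       6,105.5388
  4       600.00       481.5853     1,926.3413       9,631.7065
  5     5,600.00     4,254.4216    21,272.1078     127,632.6466
  Σ                  6,350.2565    26,367.8303     147,730.9685
P = 6,350.2565.
Convexity = Σ t(t+1)·PV / [P·(1+y)²] = 147,730.9685 / (6,350.2565 × 1.116192) = 20.84209.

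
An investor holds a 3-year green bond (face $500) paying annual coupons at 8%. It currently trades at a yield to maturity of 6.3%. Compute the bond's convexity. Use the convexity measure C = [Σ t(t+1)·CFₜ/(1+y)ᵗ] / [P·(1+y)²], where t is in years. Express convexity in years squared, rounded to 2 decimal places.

With y = 0.063:
  t   CF        PV=CF/(1+0.063)^t    t·PV        t(t+1)·PV
  1        40.00        37.6294        37.6294          75.2587
  2        40.00        35.3992        70.7984         212.3952
  3       540.00       449.5665     1,348.6996       5,394.7983
  Σ                    522.5951     1,457.1273       5,682.4522
P = 522.5951.
Convexity = Σ t(t+1)·PV / [P·(1+y)²] = 5,682.4522 / (522.5951 × 1.129969) = 9.62286.

9.62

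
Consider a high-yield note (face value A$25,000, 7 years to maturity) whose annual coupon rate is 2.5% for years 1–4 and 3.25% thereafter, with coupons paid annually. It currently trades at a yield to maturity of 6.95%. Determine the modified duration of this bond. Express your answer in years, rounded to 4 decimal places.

Periodic yield y = 0.0695. First find Macaulay duration:
  t   CF        PV=CF/(1+0.0695)^t    t·PV
  1       625.00       584.3852       584.3852
  2       625.00       546.4097     1,092.8195
  3       625.00       510.9021     1,532.7062
  4       625.00       477.7018     1,910.8071
  5       812.50       580.6567     2,903.2834
  6       812.50       542.9235     3,257.5410
  7    25,812.50    16,127.4070   112,891.8491
  Σ                 19,370.3860   124,173.3915
P = 19,370.3860; Macaulay duration = 124,173.3915 / 19,370.3860 = 6.41048 years.
Modified duration = D_Mac / (1 + y) = 6.41048 / 1.0695 = 5.99390 years.

5.9939 years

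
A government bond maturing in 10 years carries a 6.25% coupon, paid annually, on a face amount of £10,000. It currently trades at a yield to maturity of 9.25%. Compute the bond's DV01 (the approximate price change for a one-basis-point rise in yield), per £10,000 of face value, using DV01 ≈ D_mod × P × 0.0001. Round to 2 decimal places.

£5.51

Periodic yield y = 0.0925.
  t   CF        PV=CF/(1+0.0925)^t    t·PV
  1       625.00       572.0824       572.0824
  2       625.00       523.6452     1,047.2904
  3       625.00       479.3091     1,437.9273
  4       625.00       438.7269     1,754.9075
  5       625.00       401.5807     2,007.9033
  6       625.00       367.5796     2,205.4773
  7       625.00       336.4573     2,355.2008
  8       625.00       307.9700     2,463.7602
  9       625.00       281.8948     2,537.0529
  10   10,625.00     4,386.4631    43,864.6312
  Σ                  8,095.7089    60,246.2333
P = 8,095.7089; D_Mac = 7.44175 yrs; D_mod = 6.81167 yrs.
DV01 ≈ 6.81167 × 8,095.7089 × 0.0001 = 5.514529.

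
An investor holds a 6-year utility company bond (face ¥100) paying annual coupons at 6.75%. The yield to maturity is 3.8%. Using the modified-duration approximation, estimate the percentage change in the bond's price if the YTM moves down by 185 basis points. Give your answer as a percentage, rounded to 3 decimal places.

Periodic yield y = 0.038. Modified duration first:
  t   CF        PV=CF/(1+0.038)^t    t·PV
  1         6.75         6.5029         6.5029
  2         6.75         6.2648        12.5297
  3         6.75         6.0355        18.1064
  4         6.75         5.8145        23.2581
  5         6.75         5.6017        28.0083
  6       106.75        85.3461       512.0767
  Σ                    115.5655       600.4821
P = 115.5655; D_Mac = 5.19603 yrs; D_mod = 5.19603/(1+0.038) = 5.00581 yrs.
ΔP/P ≈ -D_mod · Δy = -5.00581 × (-0.0185) = +0.092608 = +9.2608%.

+9.261%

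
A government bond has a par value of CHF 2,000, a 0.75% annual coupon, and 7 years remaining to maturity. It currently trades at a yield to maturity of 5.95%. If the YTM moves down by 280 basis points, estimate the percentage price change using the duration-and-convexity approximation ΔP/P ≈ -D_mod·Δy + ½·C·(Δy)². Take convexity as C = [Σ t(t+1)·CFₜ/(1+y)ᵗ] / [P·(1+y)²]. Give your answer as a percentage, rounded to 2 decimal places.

+19.88%

With y = 0.0595:
  t   CF        PV=CF/(1+0.0595)^t    t·PV        t(t+1)·PV
  1        15.00        14.1576        14.1576          28.3152
  2        15.00        13.3625        26.7251          80.1753
  3        15.00        12.6121        37.8364         151.3455
  4        15.00        11.9038        47.6154         238.0770
  5        15.00        11.2353        56.1767         337.0604
  6        15.00        10.6044        63.6263         445.3842
  7     2,015.00     1,344.5233     9,411.6629      75,293.3031
  Σ                  1,418.3992     9,657.8004      76,573.6608
P = 1,418.3992; D_Mac = 6.80894 yrs; D_mod = 6.42656 yrs; C = 48.09269.
Duration effect: -6.42656 × (-0.028) = +0.179944
Convexity effect: 0.5 × 48.09269 × (-0.028)² = +0.0188523
ΔP/P ≈ +0.179944 + 0.0188523 = +0.198796 = +19.8796%.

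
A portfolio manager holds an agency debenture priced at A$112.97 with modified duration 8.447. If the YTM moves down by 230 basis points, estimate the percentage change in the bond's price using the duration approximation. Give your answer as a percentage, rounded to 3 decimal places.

Duration approximation: ΔP/P ≈ -D_mod · Δy = -8.447 × (-0.023) = +0.194281.
As a percentage: +19.4281%.

+19.428%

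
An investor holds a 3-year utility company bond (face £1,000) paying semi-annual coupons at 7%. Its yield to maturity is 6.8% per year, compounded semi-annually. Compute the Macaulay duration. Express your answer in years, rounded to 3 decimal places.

2.758 years

Periodic yield y = 0.034. Discount each cash flow and weight by its period:
  t   CF        PV=CF/(1+0.034)^t    t·PV
  1        35.00        33.8491        33.8491
  2        35.00        32.7361        65.4722
  3        35.00        31.6597        94.9790
  4        35.00        30.6186       122.4746
  5        35.00        29.6118       148.0592
  6     1,035.00       846.8707     5,081.2243
  Σ                  1,005.3461     5,546.0584
Price P = Σ PV = 1,005.3461.
Macaulay duration = Σ(t·PV) / P = 5,546.0584 / 1,005.3461 = 5.51657 half-year periods.
In years: 5.51657 / 2 = 2.75828 years.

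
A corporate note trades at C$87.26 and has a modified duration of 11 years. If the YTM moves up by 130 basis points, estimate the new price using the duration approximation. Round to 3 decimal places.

Duration approximation: ΔP/P ≈ -D_mod · Δy = -11 × (+0.013) = -0.143000.
New price ≈ 87.26 × (1 - 0.143000) = 74.78182.

C$74.782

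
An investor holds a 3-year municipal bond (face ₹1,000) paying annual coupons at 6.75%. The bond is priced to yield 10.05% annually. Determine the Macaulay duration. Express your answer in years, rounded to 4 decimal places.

2.8057 years

Periodic yield y = 0.1005. Discount each cash flow and weight by its year:
  t   CF        PV=CF/(1+0.1005)^t    t·PV
  1        67.50        61.3358        61.3358
  2        67.50        55.7344       111.4689
  3     1,067.50       800.9359     2,402.8076
  Σ                    918.0061     2,575.6123
Price P = Σ PV = 918.0061.
Macaulay duration = Σ(t·PV) / P = 2,575.6123 / 918.0061 = 2.80566 years.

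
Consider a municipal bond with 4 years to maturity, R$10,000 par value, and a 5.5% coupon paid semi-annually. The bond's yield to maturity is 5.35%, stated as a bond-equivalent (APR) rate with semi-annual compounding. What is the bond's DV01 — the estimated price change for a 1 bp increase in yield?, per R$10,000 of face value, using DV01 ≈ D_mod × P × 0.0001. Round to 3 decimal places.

R$3.570

Periodic yield y = 0.02675.
  t   CF        PV=CF/(1+0.02675)^t    t·PV
  1       275.00       267.8354       267.8354
  2       275.00       260.8575       521.7149
  3       275.00       254.0613       762.1840
  4       275.00       247.4422       989.7690
  5       275.00       240.9956     1,204.9781
  6       275.00       234.7169     1,408.3016
  7       275.00       228.6018     1,600.2128
  8    10,275.00     8,318.8662    66,550.9295
  Σ                 10,053.3770    73,305.9253
P = 10,053.3770; D_Mac = 7.29167 half-year periods = 3.64584 yrs; D_mod = 3.55085 yrs.
DV01 ≈ 3.55085 × 10,053.3770 × 0.0001 = 3.569804.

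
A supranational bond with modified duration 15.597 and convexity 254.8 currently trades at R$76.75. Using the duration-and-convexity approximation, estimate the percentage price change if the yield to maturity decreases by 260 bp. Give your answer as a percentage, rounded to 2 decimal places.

Duration effect: -D_mod·Δy = -15.597 × (-0.026) = +0.405522
Convexity effect: ½·C·(Δy)² = 0.5 × 254.8 × (-0.026)² = +0.0861224
ΔP/P ≈ +0.405522 + 0.0861224 = +0.4916444
= +49.16444%.

+49.16%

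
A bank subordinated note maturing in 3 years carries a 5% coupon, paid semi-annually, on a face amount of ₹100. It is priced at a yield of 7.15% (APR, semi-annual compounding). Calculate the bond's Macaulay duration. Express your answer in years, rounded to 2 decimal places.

2.82 years

Periodic yield y = 0.03575. Discount each cash flow and weight by its period:
  t   CF        PV=CF/(1+0.03575)^t    t·PV
  1         2.50         2.4137         2.4137
  2         2.50         2.3304         4.6608
  3         2.50         2.2500         6.7499
  4         2.50         2.1723         8.6892
  5         2.50         2.0973        10.4866
  6       102.50        83.0222       498.1332
  Σ                     94.2859       531.1334
Price P = Σ PV = 94.2859.
Macaulay duration = Σ(t·PV) / P = 531.1334 / 94.2859 = 5.63322 half-year periods.
In years: 5.63322 / 2 = 2.81661 years.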